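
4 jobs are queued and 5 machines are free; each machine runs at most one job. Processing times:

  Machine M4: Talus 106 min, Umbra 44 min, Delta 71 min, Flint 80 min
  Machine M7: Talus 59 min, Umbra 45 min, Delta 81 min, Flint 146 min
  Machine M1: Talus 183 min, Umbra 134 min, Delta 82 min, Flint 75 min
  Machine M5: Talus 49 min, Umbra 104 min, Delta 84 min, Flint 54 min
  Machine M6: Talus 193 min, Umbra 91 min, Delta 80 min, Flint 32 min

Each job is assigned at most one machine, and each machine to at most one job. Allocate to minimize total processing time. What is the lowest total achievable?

Min total: 197 min

Treat this as an assignment problem: match each job to one machine.
Optimal: Talus→Machine M5 (49 min), Umbra→Machine M7 (45 min), Delta→Machine M4 (71 min), Flint→Machine M6 (32 min) — total 49+45+71+32 = 197 min.
Row-greedy (each job in turn takes its cheapest remaining machine) gives 248 min, worse by 51.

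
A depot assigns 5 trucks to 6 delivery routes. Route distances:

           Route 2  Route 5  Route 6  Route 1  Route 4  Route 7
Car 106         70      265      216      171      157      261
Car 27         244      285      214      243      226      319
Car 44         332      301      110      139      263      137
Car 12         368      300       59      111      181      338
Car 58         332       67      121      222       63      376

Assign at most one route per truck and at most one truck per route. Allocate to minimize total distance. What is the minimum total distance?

Treat this as an assignment problem: match each truck to one route.
Optimal: Car 106→Route 2 (70 km), Car 27→Route 4 (226 km), Car 44→Route 7 (137 km), Car 12→Route 6 (59 km), Car 58→Route 5 (67 km) — total 70+226+137+59+67 = 559 km.
Min-entry greedy (repeatedly take the single cheapest remaining cell) gives 572 km, worse by 13.
Next-best assignment: Car 106→Route 2, Car 27→Route 4, Car 44→Route 1, Car 12→Route 6, Car 58→Route 5 = 561 km.
No other one-to-one assignment undercuts 559 km.

Min total: 559 km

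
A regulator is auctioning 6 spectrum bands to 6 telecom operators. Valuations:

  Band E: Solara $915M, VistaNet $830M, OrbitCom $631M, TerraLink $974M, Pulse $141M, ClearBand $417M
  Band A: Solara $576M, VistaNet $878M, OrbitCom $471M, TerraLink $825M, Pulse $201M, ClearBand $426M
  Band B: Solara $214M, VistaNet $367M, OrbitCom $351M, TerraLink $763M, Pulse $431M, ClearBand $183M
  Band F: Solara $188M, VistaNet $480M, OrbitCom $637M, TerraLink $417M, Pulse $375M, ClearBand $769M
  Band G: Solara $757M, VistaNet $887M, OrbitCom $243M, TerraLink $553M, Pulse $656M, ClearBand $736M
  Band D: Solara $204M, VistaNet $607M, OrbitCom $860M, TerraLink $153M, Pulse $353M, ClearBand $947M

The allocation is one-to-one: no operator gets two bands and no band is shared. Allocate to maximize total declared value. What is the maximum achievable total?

This is a one-to-one assignment (maximum-weight bipartite matching).
Optimal: Solara→Band E ($915M), VistaNet→Band A ($878M), OrbitCom→Band D ($860M), TerraLink→Band B ($763M), Pulse→Band G ($656M), ClearBand→Band F ($769M) — total 915+878+860+763+656+769 = $4841M.
Row-greedy (each operator in turn takes its best remaining band) gives $4687M, worse by 154.
Next-best assignment: Solara→Band E, VistaNet→Band A, OrbitCom→Band F, TerraLink→Band B, Pulse→Band G, ClearBand→Band D = $4796M.

Max total: $4841M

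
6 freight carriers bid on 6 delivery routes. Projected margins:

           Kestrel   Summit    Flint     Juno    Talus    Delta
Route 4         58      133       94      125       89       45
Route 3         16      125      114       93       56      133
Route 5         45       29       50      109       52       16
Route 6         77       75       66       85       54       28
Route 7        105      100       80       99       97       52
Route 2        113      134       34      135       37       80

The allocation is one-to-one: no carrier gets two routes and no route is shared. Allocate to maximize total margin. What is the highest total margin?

Max total: $651k

This is the linear assignment problem.
Optimal: Kestrel→Route 2 ($113k), Summit→Route 4 ($133k), Flint→Route 6 ($66k), Juno→Route 5 ($109k), Talus→Route 7 ($97k), Delta→Route 3 ($133k) — total 113+133+66+109+97+133 = $651k.
Max-entry greedy (repeatedly take the single best remaining cell) gives $624k, worse by 27.
Checked against all permutations: $651k is optimal.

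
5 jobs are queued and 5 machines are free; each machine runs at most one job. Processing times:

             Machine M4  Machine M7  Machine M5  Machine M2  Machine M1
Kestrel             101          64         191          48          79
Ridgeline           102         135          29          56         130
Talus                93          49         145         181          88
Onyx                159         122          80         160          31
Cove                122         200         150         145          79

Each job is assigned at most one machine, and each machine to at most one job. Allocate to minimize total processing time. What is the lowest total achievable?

Min total: 279 min

Treat this as an assignment problem: match each job to one machine.
Optimal: Kestrel→Machine M2 (48 min), Ridgeline→Machine M5 (29 min), Talus→Machine M7 (49 min), Onyx→Machine M1 (31 min), Cove→Machine M4 (122 min) — total 48+29+49+31+122 = 279 min.
Column-greedy (each machine in turn goes to its cheapest remaining job) gives 362 min, worse by 83.
Checked against all permutations: 279 min is optimal.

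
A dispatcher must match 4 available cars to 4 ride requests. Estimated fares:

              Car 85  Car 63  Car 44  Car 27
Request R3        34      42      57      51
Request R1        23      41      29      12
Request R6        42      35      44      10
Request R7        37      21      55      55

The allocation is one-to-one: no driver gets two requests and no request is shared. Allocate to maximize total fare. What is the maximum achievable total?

Maximum total: $195

This is the linear assignment problem.
Optimal: Car 85→Request R6 ($42), Car 63→Request R1 ($41), Car 44→Request R3 ($57), Car 27→Request R7 ($55) — total 42+41+57+55 = $195.
Row-greedy (each driver in turn takes its best remaining request) gives $151, worse by 44.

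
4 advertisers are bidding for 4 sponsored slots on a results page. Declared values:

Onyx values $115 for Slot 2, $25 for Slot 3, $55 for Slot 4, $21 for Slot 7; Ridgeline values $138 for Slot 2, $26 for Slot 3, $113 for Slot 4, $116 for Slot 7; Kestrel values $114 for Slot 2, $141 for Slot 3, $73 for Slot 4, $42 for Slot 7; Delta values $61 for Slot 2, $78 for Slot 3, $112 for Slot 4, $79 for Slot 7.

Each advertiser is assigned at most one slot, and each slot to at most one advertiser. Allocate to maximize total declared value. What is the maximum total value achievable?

Max total: $484

This is a one-to-one assignment (maximum-weight bipartite matching).
Optimal: Onyx→Slot 2 ($115), Ridgeline→Slot 7 ($116), Kestrel→Slot 3 ($141), Delta→Slot 4 ($112) — total 115+116+141+112 = $484.
Column-greedy (each slot in turn goes to its best remaining advertiser) gives $412, worse by 72.
Next-best assignment: Onyx→Slot 2, Ridgeline→Slot 4, Kestrel→Slot 3, Delta→Slot 7 = $448.
Swapping Kestrel↔Onyx (Kestrel→Slot 2 $114, Onyx→Slot 3 $25) loses 117.
Checked against all permutations: $484 is optimal.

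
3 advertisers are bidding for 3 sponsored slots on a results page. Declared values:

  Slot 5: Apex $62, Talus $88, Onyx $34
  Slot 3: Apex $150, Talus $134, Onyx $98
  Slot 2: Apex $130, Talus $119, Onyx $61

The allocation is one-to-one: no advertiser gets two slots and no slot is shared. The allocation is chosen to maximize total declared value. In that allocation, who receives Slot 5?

Talus receives Slot 5.

Optimal: Apex→Slot 2 ($130), Talus→Slot 5 ($88), Onyx→Slot 3 ($98) — total 130+88+98 = $316.
Column-greedy (each slot in turn goes to its best remaining advertiser) gives $299, worse by 17.
Swapping Talus↔Apex (Talus→Slot 2 $119, Apex→Slot 5 $62) loses 37.
Talus's own top slot is Slot 3 ($134), but forcing Talus→Slot 3 and reassigning the rest optimally gives only $298 — worse by 18.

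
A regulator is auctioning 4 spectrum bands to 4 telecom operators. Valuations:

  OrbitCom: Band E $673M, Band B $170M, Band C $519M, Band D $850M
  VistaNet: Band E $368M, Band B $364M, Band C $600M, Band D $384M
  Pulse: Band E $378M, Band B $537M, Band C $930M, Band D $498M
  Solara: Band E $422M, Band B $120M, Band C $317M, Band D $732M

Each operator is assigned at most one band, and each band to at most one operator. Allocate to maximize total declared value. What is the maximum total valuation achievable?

Optimal: OrbitCom→Band E ($673M), VistaNet→Band B ($364M), Pulse→Band C ($930M), Solara→Band D ($732M) — total 673+364+930+732 = $2699M.
Max-entry greedy (repeatedly take the single best remaining cell) gives $2566M, worse by 133.
Checked against all permutations: $2699M is optimal.

Max total: $2699M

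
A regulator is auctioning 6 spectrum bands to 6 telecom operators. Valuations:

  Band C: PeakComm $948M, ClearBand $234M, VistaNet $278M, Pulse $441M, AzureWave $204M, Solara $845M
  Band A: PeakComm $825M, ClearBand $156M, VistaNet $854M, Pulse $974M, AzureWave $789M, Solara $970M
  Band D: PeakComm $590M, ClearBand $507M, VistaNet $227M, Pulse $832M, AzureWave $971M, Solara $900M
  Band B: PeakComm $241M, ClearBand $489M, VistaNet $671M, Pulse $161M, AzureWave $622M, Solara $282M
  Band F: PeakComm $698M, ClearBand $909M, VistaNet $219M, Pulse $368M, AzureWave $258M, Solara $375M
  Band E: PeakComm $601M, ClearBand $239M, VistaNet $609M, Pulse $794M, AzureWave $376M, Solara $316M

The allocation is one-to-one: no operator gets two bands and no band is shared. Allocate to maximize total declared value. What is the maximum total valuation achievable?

Optimal: PeakComm→Band C ($948M), ClearBand→Band F ($909M), VistaNet→Band B ($671M), Pulse→Band E ($794M), AzureWave→Band D ($971M), Solara→Band A ($970M) — total 948+909+671+794+971+970 = $5263M.
Column-greedy (each band in turn goes to its best remaining operator) gives $4789M, worse by 474.

Maximum total: $5263M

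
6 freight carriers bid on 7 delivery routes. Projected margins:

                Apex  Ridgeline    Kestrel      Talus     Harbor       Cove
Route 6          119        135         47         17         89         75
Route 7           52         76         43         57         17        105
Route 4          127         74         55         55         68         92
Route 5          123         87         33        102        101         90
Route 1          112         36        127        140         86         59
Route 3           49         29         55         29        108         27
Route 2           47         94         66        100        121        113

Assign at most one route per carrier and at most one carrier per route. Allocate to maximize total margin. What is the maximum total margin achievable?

Max total: $717k

Treat this as an assignment problem: match each carrier to one route.
Optimal: Apex→Route 4 ($127k), Ridgeline→Route 6 ($135k), Kestrel→Route 1 ($127k), Talus→Route 5 ($102k), Harbor→Route 2 ($121k), Cove→Route 7 ($105k) — total 127+135+127+102+121+105 = $717k.
Column-greedy (each route in turn goes to its best remaining carrier) gives $704k, worse by 13.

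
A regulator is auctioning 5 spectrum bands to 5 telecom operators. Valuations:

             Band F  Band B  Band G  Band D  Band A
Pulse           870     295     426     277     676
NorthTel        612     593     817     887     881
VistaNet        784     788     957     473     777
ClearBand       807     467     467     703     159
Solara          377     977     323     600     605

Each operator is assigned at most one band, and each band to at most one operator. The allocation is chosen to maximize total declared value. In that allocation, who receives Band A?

NorthTel receives Band A.

This is the linear assignment problem.
Optimal: Pulse→Band F ($870M), NorthTel→Band A ($881M), VistaNet→Band G ($957M), ClearBand→Band D ($703M), Solara→Band B ($977M) — total 870+881+957+703+977 = $4388M.
Swapping ClearBand↔Solara (ClearBand→Band B $467M, Solara→Band D $600M) loses 613.
No other one-to-one assignment exceeds $4388M.
NorthTel's own top band is Band D ($887M), but forcing NorthTel→Band D and reassigning the rest optimally gives only $4304M — worse by 84.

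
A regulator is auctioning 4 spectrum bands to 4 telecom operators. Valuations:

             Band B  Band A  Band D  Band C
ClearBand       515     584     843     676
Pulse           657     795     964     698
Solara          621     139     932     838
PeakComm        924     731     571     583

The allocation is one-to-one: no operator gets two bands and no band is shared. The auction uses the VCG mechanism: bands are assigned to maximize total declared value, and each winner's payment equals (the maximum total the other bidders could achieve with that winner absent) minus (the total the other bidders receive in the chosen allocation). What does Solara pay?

Solara pays $2M.

Efficient allocation: ClearBand→Band D ($843M), Pulse→Band A ($795M), Solara→Band C ($838M), PeakComm→Band B ($924M); total welfare W = $3400M.
Solara receives Band C at value $838M, so the others get W − 838 = $2562M.
Without Solara: best allocation of the remaining 3 bidders over all 4 bands is ClearBand→Band C ($676M), Pulse→Band D ($964M), PeakComm→Band B ($924M), total $2564M.
VCG payment = (others' best without Solara) − (others' welfare with Solara) = 2564 − 2562 = $2M.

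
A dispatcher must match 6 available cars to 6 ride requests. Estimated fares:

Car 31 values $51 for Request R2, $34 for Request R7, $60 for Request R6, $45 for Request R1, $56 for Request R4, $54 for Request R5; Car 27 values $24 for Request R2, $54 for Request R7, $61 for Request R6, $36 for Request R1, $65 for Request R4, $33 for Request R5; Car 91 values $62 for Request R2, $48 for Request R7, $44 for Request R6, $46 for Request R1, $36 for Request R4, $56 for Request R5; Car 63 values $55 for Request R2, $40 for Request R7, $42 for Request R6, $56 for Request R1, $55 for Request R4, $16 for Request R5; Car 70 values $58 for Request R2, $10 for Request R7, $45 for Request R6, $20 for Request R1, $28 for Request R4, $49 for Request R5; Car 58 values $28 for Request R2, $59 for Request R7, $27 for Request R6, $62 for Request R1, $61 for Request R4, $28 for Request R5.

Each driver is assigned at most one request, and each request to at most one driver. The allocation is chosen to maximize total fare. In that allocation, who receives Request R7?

Car 58 receives Request R7.

This is the linear assignment problem.
Optimal: Car 31→Request R6 ($60), Car 27→Request R4 ($65), Car 91→Request R5 ($56), Car 63→Request R1 ($56), Car 70→Request R2 ($58), Car 58→Request R7 ($59) — total 60+65+56+56+58+59 = $354.
Row-greedy (each driver in turn takes its best remaining request) gives $351, worse by 3.
Every other assignment is strictly worse.
Car 58's own top request is Request R1 ($62), but forcing Car 58→Request R1 and reassigning the rest optimally gives only $345 — worse by 9.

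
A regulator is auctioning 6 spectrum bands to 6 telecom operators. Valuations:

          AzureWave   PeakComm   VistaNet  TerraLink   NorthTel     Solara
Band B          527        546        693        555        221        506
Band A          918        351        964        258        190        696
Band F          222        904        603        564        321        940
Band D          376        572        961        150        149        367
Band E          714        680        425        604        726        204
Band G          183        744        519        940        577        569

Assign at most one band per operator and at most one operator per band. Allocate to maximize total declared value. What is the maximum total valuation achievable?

Optimal: AzureWave→Band A ($918M), PeakComm→Band B ($546M), VistaNet→Band D ($961M), TerraLink→Band G ($940M), NorthTel→Band E ($726M), Solara→Band F ($940M) — total 918+546+961+940+726+940 = $5031M.
Checked against all permutations: $5031M is optimal.

Max total: $5031M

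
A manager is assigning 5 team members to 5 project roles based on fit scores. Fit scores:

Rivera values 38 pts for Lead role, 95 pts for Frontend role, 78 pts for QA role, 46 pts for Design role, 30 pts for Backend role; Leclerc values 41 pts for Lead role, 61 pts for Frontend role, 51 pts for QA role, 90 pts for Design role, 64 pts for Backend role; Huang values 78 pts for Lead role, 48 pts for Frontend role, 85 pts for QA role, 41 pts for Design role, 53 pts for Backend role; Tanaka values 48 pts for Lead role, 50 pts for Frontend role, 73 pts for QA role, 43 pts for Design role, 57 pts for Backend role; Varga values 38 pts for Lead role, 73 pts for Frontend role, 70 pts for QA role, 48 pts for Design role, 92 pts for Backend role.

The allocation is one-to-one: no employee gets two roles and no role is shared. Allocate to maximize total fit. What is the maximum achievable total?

Optimal: Rivera→Frontend role (95 pts), Leclerc→Design role (90 pts), Huang→Lead role (78 pts), Tanaka→QA role (73 pts), Varga→Backend role (92 pts) — total 95+90+78+73+92 = 428 pts.
Row-greedy (each employee in turn takes its best remaining role) gives 365 pts, worse by 63.
Swapping Leclerc↔Rivera (Leclerc→Frontend role 61 pts, Rivera→Design role 46 pts) loses 78.
Checked against all permutations: 428 pts is optimal.

Maximum total: 428 pts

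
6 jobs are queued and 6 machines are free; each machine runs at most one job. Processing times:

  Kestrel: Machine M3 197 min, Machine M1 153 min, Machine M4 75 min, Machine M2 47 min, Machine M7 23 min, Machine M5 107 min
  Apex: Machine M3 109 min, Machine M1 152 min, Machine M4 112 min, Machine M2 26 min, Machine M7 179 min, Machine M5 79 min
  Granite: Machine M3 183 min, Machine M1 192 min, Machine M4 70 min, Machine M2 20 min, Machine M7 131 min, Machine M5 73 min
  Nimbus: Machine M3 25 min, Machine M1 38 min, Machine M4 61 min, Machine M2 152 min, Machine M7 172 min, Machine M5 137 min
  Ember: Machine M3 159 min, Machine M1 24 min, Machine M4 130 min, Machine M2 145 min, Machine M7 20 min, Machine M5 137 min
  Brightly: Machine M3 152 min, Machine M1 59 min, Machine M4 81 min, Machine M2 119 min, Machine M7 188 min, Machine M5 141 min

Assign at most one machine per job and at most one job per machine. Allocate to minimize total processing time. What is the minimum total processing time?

Optimal: Kestrel→Machine M7 (23 min), Apex→Machine M2 (26 min), Granite→Machine M5 (73 min), Nimbus→Machine M3 (25 min), Ember→Machine M1 (24 min), Brightly→Machine M4 (81 min) — total 23+26+73+25+24+81 = 252 min.
No other one-to-one assignment undercuts 252 min.

Min total: 252 min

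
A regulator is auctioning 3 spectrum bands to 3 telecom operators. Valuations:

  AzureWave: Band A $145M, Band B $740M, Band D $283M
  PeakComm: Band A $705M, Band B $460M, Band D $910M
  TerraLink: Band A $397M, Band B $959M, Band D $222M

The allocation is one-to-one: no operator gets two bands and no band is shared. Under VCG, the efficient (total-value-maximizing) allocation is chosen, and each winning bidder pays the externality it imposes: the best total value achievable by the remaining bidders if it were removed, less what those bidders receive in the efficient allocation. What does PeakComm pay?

Efficient allocation: AzureWave→Band B ($740M), PeakComm→Band D ($910M), TerraLink→Band A ($397M); total welfare W = $2047M.
PeakComm receives Band D at value $910M, so the others get W − 910 = $1137M.
Without PeakComm: best allocation of the remaining 2 bidders over all 3 bands is AzureWave→Band D ($283M), TerraLink→Band B ($959M), total $1242M.
VCG payment = (others' best without PeakComm) − (others' welfare with PeakComm) = 1242 − 1137 = $105M.

PeakComm pays $105M.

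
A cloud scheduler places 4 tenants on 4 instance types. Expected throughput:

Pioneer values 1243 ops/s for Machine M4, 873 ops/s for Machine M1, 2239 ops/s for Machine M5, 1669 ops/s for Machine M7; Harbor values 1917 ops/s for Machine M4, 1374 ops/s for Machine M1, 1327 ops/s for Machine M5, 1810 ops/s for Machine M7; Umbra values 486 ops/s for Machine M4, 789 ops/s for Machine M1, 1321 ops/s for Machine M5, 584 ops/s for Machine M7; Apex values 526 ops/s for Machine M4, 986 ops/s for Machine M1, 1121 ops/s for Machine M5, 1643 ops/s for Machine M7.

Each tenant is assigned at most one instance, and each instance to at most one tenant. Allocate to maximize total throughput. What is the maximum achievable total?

Maximum total: 6588 ops/s

Optimal: Pioneer→Machine M5 (2239 ops/s), Harbor→Machine M4 (1917 ops/s), Umbra→Machine M1 (789 ops/s), Apex→Machine M7 (1643 ops/s) — total 2239+1917+789+1643 = 6588 ops/s.
Next-best assignment: Pioneer→Machine M7, Harbor→Machine M4, Umbra→Machine M5, Apex→Machine M1 = 5893 ops/s.
Checked against all permutations: 6588 ops/s is optimal.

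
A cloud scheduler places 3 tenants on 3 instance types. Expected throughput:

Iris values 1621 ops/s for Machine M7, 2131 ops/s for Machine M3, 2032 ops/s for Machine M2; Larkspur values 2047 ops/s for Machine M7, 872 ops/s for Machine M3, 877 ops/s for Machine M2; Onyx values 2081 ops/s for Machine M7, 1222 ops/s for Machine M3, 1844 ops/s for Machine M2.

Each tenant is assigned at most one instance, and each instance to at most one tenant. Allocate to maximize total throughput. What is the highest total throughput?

This is a one-to-one assignment (maximum-weight bipartite matching).
Optimal: Iris→Machine M3 (2131 ops/s), Larkspur→Machine M7 (2047 ops/s), Onyx→Machine M2 (1844 ops/s) — total 2131+2047+1844 = 6022 ops/s.
Column-greedy (each instance in turn goes to its best remaining tenant) gives 5089 ops/s, worse by 933.

Max total: 6022 ops/s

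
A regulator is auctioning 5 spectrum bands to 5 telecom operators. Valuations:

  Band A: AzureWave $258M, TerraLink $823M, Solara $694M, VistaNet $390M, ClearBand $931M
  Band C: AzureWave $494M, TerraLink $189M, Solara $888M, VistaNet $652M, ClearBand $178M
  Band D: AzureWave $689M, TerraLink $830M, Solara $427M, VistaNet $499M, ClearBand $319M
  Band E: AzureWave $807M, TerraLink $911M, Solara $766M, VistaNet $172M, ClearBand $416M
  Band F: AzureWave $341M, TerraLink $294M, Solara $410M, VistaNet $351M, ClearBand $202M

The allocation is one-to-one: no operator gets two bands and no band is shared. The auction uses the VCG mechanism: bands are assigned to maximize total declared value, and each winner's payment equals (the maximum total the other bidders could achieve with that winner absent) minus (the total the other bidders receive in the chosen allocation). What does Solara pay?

Solara pays $301M.

Efficient allocation: AzureWave→Band E ($807M), TerraLink→Band D ($830M), Solara→Band C ($888M), VistaNet→Band F ($351M), ClearBand→Band A ($931M); total welfare W = $3807M.
Solara receives Band C at value $888M, so the others get W − 888 = $2919M.
Without Solara: best allocation of the remaining 4 bidders over all 5 bands is AzureWave→Band E ($807M), TerraLink→Band D ($830M), VistaNet→Band C ($652M), ClearBand→Band A ($931M), total $3220M.
VCG payment = (others' best without Solara) − (others' welfare with Solara) = 3220 − 2919 = $301M.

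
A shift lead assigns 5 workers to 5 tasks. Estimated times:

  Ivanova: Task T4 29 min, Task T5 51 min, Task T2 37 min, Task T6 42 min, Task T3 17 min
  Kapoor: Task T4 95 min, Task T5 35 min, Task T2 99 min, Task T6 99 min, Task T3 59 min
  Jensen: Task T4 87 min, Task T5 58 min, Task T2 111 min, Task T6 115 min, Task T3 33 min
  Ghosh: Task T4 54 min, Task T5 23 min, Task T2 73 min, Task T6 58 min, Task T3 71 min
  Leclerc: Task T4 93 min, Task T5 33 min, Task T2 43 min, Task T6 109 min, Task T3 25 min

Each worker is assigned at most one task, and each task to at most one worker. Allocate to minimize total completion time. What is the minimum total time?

Min total: 198 min

Optimal: Ivanova→Task T4 (29 min), Kapoor→Task T5 (35 min), Jensen→Task T3 (33 min), Ghosh→Task T6 (58 min), Leclerc→Task T2 (43 min) — total 29+35+33+58+43 = 198 min.
Column-greedy (each task in turn goes to its cheapest remaining worker) gives 227 min, worse by 29.
Next-best assignment: Ivanova→Task T6, Kapoor→Task T5, Jensen→Task T3, Ghosh→Task T4, Leclerc→Task T2 = 207 min.
Every other assignment is strictly worse.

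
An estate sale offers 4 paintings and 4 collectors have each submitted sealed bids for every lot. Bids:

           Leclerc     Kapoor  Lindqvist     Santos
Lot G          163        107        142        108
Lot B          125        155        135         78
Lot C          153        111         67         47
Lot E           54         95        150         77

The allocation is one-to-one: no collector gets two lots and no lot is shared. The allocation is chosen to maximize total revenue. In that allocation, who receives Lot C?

Optimal: Leclerc→Lot C ($153), Kapoor→Lot B ($155), Lindqvist→Lot E ($150), Santos→Lot G ($108) — total 153+155+150+108 = $566.
Row-greedy (each collector in turn takes its best remaining lot) gives $515, worse by 51.
No other one-to-one assignment exceeds $566.
Leclerc's own top lot is Lot G ($163), but forcing Leclerc→Lot G and reassigning the rest optimally gives only $515 — worse by 51.

Leclerc receives Lot C.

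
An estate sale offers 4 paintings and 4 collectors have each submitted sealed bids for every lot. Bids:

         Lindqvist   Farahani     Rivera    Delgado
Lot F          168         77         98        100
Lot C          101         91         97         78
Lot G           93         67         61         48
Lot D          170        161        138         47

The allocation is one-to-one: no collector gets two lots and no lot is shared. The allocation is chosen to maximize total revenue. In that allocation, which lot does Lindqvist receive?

Optimal: Lindqvist→Lot F ($168), Farahani→Lot D ($161), Rivera→Lot C ($97), Delgado→Lot G ($48) — total 168+161+97+48 = $474.
Row-greedy (each collector in turn takes its best remaining lot) gives $407, worse by 67.
Checked against all permutations: $474 is optimal.
Lindqvist's own top lot is Lot D ($170), but forcing Lindqvist→Lot D and reassigning the rest optimally gives only $434 — worse by 40.

Lindqvist receives Lot F.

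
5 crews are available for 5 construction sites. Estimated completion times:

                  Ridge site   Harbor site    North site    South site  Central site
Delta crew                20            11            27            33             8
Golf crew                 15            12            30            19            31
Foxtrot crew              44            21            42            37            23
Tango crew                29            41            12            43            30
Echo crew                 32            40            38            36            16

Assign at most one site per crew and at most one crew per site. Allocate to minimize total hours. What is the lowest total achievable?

Minimum total: 88 hours

Optimal: Delta crew→Ridge site (20 hours), Golf crew→South site (19 hours), Foxtrot crew→Harbor site (21 hours), Tango crew→North site (12 hours), Echo crew→Central site (16 hours) — total 20+19+21+12+16 = 88 hours.
Next-best assignment: Delta crew→Harbor site, Golf crew→Ridge site, Foxtrot crew→South site, Tango crew→North site, Echo crew→Central site = 91 hours.
Swapping Tango crew↔Golf crew (Tango crew→South site 43 hours, Golf crew→North site 30 hours) adds 42.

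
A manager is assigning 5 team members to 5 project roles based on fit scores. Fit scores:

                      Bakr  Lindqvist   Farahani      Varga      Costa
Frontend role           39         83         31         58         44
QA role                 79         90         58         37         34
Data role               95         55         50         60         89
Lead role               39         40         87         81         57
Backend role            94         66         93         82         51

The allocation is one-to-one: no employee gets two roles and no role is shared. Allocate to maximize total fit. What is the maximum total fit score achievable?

Maximum total: 425 pts

Optimal: Bakr→QA role (79 pts), Lindqvist→Frontend role (83 pts), Farahani→Backend role (93 pts), Varga→Lead role (81 pts), Costa→Data role (89 pts) — total 79+83+93+81+89 = 425 pts.
Row-greedy (each employee in turn takes its best remaining role) gives 403 pts, worse by 22.
Next-best assignment: Bakr→QA role, Lindqvist→Frontend role, Farahani→Lead role, Varga→Backend role, Costa→Data role = 420 pts.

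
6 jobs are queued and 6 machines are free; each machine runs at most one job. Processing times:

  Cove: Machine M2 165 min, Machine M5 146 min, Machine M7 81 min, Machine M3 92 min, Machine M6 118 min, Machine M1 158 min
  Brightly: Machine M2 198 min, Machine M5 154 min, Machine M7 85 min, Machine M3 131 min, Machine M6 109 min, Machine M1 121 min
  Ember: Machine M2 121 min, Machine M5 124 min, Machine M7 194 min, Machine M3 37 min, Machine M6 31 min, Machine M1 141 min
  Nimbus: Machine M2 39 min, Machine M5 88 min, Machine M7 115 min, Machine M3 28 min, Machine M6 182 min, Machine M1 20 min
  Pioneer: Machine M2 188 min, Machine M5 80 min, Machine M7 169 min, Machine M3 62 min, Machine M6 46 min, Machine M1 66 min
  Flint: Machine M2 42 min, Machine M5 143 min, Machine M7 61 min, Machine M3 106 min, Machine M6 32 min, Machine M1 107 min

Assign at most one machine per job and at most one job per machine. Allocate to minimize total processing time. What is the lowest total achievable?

Min total: 350 min

Optimal: Cove→Machine M3 (92 min), Brightly→Machine M7 (85 min), Ember→Machine M6 (31 min), Nimbus→Machine M1 (20 min), Pioneer→Machine M5 (80 min), Flint→Machine M2 (42 min) — total 92+85+31+20+80+42 = 350 min.
Min-entry greedy (repeatedly take the single cheapest remaining cell) gives 390 min, worse by 40.
Next-best assignment: Cove→Machine M7, Brightly→Machine M6, Ember→Machine M3, Nimbus→Machine M1, Pioneer→Machine M5, Flint→Machine M2 = 369 min.
Every other assignment is strictly worse.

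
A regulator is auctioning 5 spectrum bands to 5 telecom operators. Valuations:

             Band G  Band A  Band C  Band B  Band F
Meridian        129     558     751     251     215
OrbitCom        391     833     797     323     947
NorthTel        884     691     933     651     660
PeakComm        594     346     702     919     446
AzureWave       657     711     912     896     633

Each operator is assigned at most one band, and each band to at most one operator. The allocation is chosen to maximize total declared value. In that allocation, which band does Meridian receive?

This is the linear assignment problem.
Optimal: Meridian→Band A ($558M), OrbitCom→Band F ($947M), NorthTel→Band G ($884M), PeakComm→Band B ($919M), AzureWave→Band C ($912M) — total 558+947+884+919+912 = $4220M.
Row-greedy (each operator in turn takes its best remaining band) gives $4212M, worse by 8.
Meridian's own top band is Band C ($751M), but forcing Meridian→Band C and reassigning the rest optimally gives only $4212M — worse by 8.

Meridian receives Band A.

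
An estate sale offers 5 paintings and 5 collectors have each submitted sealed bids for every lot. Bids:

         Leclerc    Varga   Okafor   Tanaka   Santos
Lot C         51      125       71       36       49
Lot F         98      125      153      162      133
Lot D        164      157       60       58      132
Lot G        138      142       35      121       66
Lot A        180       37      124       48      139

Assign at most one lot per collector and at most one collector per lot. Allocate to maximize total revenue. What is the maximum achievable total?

Optimal: Leclerc→Lot A ($180), Varga→Lot C ($125), Okafor→Lot F ($153), Tanaka→Lot G ($121), Santos→Lot D ($132) — total 180+125+153+121+132 = $711.
Row-greedy (each collector in turn takes its best remaining lot) gives $660, worse by 51.
Next-best assignment: Leclerc→Lot D, Varga→Lot C, Okafor→Lot F, Tanaka→Lot G, Santos→Lot A = $702.
Swapping Varga↔Santos (Varga→Lot D $157, Santos→Lot C $49) loses 51.

Maximum total: $711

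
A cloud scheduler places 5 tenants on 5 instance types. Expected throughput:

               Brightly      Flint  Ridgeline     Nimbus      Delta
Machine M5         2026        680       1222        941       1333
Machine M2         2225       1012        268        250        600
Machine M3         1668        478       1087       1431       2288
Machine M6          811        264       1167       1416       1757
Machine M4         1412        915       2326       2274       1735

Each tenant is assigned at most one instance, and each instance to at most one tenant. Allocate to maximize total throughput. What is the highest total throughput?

Optimal: Brightly→Machine M5 (2026 ops/s), Flint→Machine M2 (1012 ops/s), Ridgeline→Machine M4 (2326 ops/s), Nimbus→Machine M6 (1416 ops/s), Delta→Machine M3 (2288 ops/s) — total 2026+1012+2326+1416+2288 = 9068 ops/s.
Max-entry greedy (repeatedly take the single best remaining cell) gives 8935 ops/s, worse by 133.
Swapping Brightly↔Nimbus (Brightly→Machine M6 811 ops/s, Nimbus→Machine M5 941 ops/s) loses 1690.

Maximum total: 9068 ops/s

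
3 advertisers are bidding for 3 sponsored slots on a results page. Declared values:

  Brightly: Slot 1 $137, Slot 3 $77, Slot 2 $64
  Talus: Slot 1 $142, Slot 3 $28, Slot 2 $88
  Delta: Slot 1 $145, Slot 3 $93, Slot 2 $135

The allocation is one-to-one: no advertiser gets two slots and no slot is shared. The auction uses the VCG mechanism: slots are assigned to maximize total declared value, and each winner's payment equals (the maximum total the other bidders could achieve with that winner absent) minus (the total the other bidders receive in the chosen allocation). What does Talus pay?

Efficient allocation: Brightly→Slot 3 ($77), Talus→Slot 1 ($142), Delta→Slot 2 ($135); total welfare W = $354.
Talus receives Slot 1 at value $142, so the others get W − 142 = $212.
Without Talus: best allocation of the remaining 2 bidders over all 3 slots is Brightly→Slot 1 ($137), Delta→Slot 2 ($135), total $272.
VCG payment = (others' best without Talus) − (others' welfare with Talus) = 272 − 212 = $60.

Talus pays $60.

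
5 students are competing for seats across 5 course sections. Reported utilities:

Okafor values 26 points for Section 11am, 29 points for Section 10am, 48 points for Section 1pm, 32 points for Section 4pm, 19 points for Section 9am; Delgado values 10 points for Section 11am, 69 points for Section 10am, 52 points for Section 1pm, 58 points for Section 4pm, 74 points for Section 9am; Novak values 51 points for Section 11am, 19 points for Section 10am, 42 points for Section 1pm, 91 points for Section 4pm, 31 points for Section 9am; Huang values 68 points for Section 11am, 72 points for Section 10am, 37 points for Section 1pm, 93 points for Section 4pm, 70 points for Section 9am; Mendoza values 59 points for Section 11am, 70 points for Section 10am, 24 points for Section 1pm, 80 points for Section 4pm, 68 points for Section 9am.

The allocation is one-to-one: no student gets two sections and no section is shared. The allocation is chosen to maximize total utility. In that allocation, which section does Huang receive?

Optimal: Okafor→Section 1pm (48 points), Delgado→Section 9am (74 points), Novak→Section 4pm (91 points), Huang→Section 11am (68 points), Mendoza→Section 10am (70 points) — total 48+74+91+68+70 = 351 points.
Max-entry greedy (repeatedly take the single best remaining cell) gives 336 points, worse by 15.
Next-best assignment: Okafor→Section 1pm, Delgado→Section 10am, Novak→Section 4pm, Huang→Section 11am, Mendoza→Section 9am = 344 points.
Swapping Delgado↔Okafor (Delgado→Section 1pm 52 points, Okafor→Section 9am 19 points) loses 51.
Every other assignment is strictly worse.
Huang's own top section is Section 4pm (93 points), but forcing Huang→Section 4pm and reassigning the rest optimally gives only 336 points — worse by 15.

Huang receives Section 11am.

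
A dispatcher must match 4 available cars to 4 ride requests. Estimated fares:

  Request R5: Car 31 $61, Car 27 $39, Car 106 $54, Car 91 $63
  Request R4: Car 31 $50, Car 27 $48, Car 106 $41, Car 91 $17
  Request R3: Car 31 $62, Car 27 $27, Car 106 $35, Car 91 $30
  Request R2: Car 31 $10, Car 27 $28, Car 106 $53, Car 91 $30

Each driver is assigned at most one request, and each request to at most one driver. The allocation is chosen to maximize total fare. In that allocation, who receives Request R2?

Car 106 receives Request R2.

This is the linear assignment problem.
Optimal: Car 31→Request R3 ($62), Car 27→Request R4 ($48), Car 106→Request R2 ($53), Car 91→Request R5 ($63) — total 62+48+53+63 = $226.
Row-greedy (each driver in turn takes its best remaining request) gives $194, worse by 32.
Next-best assignment: Car 31→Request R3, Car 27→Request R4, Car 106→Request R5, Car 91→Request R2 = $194.
Swapping Car 91↔Car 106 (Car 91→Request R2 $30, Car 106→Request R5 $54) loses 32.
Checked against all permutations: $226 is optimal.
Car 106's own top request is Request R5 ($54), but forcing Car 106→Request R5 and reassigning the rest optimally gives only $194 — worse by 32.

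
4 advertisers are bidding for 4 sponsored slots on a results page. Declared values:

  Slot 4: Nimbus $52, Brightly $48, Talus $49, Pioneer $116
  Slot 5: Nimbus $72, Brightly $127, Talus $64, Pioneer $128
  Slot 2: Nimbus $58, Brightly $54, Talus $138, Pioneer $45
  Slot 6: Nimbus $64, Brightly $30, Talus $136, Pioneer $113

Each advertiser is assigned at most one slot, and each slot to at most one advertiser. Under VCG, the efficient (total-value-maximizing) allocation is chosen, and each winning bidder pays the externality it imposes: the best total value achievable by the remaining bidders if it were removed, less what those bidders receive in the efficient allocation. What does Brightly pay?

Efficient allocation: Nimbus→Slot 6 ($64), Brightly→Slot 5 ($127), Talus→Slot 2 ($138), Pioneer→Slot 4 ($116); total welfare W = $445.
Brightly receives Slot 5 at value $127, so the others get W − 127 = $318.
Without Brightly: best allocation of the remaining 3 bidders over all 4 slots is Nimbus→Slot 6 ($64), Talus→Slot 2 ($138), Pioneer→Slot 5 ($128), total $330.
VCG payment = (others' best without Brightly) − (others' welfare with Brightly) = 330 − 318 = $12.

Brightly pays $12.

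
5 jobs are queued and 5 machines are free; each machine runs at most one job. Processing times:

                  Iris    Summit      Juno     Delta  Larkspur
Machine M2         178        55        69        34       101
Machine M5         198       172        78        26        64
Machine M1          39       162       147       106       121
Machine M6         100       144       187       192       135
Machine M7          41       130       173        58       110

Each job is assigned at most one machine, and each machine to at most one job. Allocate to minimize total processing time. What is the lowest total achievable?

Minimum total: 365 min

Optimal: Iris→Machine M1 (39 min), Summit→Machine M2 (55 min), Juno→Machine M5 (78 min), Delta→Machine M7 (58 min), Larkspur→Machine M6 (135 min) — total 39+55+78+58+135 = 365 min.
Column-greedy (each machine in turn goes to its cheapest remaining job) gives 454 min, worse by 89.
Next-best assignment: Iris→Machine M1, Summit→Machine M6, Juno→Machine M2, Delta→Machine M7, Larkspur→Machine M5 = 374 min.
Swapping Summit↔Delta (Summit→Machine M7 130 min, Delta→Machine M2 34 min) adds 51.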